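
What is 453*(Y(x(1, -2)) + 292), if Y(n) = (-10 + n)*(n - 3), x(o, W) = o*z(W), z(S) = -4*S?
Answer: 127746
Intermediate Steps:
x(o, W) = -4*W*o (x(o, W) = o*(-4*W) = -4*W*o)
Y(n) = (-10 + n)*(-3 + n)
453*(Y(x(1, -2)) + 292) = 453*((30 + (-4*(-2)*1)**2 - (-52)*(-2)) + 292) = 453*((30 + 8**2 - 13*8) + 292) = 453*((30 + 64 - 104) + 292) = 453*(-10 + 292) = 453*282 = 127746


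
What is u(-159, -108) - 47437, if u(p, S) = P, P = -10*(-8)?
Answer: -47357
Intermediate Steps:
P = 80
u(p, S) = 80
u(-159, -108) - 47437 = 80 - 47437 = -47357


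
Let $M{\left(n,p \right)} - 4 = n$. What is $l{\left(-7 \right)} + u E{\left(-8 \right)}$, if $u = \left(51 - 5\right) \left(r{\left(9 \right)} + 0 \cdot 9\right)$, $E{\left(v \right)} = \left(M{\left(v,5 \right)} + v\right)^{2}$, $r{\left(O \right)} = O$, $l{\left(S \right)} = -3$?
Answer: $59613$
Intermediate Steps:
$M{\left(n,p \right)} = 4 + n$
$E{\left(v \right)} = \left(4 + 2 v\right)^{2}$ ($E{\left(v \right)} = \left(\left(4 + v\right) + v\right)^{2} = \left(4 + 2 v\right)^{2}$)
$u = 414$ ($u = \left(51 - 5\right) \left(9 + 0 \cdot 9\right) = 46 \left(9 + 0\right) = 46 \cdot 9 = 414$)
$l{\left(-7 \right)} + u E{\left(-8 \right)} = -3 + 414 \cdot 4 \left(2 - 8\right)^{2} = -3 + 414 \cdot 4 \left(-6\right)^{2} = -3 + 414 \cdot 4 \cdot 36 = -3 + 414 \cdot 144 = -3 + 59616 = 59613$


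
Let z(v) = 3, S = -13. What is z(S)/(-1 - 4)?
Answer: -⅗ ≈ -0.60000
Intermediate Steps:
z(S)/(-1 - 4) = 3/(-1 - 4) = 3/(-5) = -⅕*3 = -⅗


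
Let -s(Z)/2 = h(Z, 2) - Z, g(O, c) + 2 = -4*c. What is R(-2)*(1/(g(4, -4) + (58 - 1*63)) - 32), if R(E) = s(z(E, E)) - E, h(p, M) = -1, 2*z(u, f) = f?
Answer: -574/9 ≈ -63.778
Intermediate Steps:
z(u, f) = f/2
g(O, c) = -2 - 4*c
s(Z) = 2 + 2*Z (s(Z) = -2*(-1 - Z) = 2 + 2*Z)
R(E) = 2 (R(E) = (2 + 2*(E/2)) - E = (2 + E) - E = 2)
R(-2)*(1/(g(4, -4) + (58 - 1*63)) - 32) = 2*(1/((-2 - 4*(-4)) + (58 - 1*63)) - 32) = 2*(1/((-2 + 16) + (58 - 63)) - 32) = 2*(1/(14 - 5) - 32) = 2*(1/9 - 32) = 2*(⅑ - 32) = 2*(-287/9) = -574/9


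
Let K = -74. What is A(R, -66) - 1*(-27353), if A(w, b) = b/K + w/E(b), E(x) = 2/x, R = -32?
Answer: 1051166/37 ≈ 28410.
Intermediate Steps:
A(w, b) = -b/74 + b*w/2 (A(w, b) = b/(-74) + w/((2/b)) = b*(-1/74) + w*(b/2) = -b/74 + b*w/2)
A(R, -66) - 1*(-27353) = (1/74)*(-66)*(-1 + 37*(-32)) - 1*(-27353) = (1/74)*(-66)*(-1 - 1184) + 27353 = (1/74)*(-66)*(-1185) + 27353 = 39105/37 + 27353 = 1051166/37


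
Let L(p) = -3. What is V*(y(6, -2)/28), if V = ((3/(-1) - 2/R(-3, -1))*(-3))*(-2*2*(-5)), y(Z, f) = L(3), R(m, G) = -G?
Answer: -225/7 ≈ -32.143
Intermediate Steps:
y(Z, f) = -3
V = 300 (V = ((3/(-1) - 2/((-1*(-1))))*(-3))*(-2*2*(-5)) = ((3*(-1) - 2/1)*(-3))*(-4*(-5)) = ((-3 - 2*1)*(-3))*20 = ((-3 - 2)*(-3))*20 = -5*(-3)*20 = 15*20 = 300)
V*(y(6, -2)/28) = 300*(-3/28) = -225/7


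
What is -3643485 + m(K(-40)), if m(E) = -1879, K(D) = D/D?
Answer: -3645364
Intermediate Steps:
K(D) = 1
-3643485 + m(K(-40)) = -3643485 - 1879 = -3645364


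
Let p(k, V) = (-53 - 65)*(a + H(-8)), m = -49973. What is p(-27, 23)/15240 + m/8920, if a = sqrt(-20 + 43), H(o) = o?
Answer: -18829201/3398520 - 59*sqrt(23)/7620 ≈ -5.5775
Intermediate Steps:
a = sqrt(23) ≈ 4.7958
p(k, V) = 944 - 118*sqrt(23) (p(k, V) = (-53 - 65)*(sqrt(23) - 8) = -118*(-8 + sqrt(23)) = 944 - 118*sqrt(23))
p(-27, 23)/15240 + m/8920 = (944 - 118*sqrt(23))/15240 - 49973/8920 = (944 - 118*sqrt(23))*(1/15240) - 49973*1/8920 = (118/1905 - 59*sqrt(23)/7620) - 49973/8920 = -18829201/3398520 - 59*sqrt(23)/7620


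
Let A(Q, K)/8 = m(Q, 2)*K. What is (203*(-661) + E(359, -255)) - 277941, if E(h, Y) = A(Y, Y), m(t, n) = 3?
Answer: -418244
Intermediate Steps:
A(Q, K) = 24*K (A(Q, K) = 8*(3*K) = 24*K)
E(h, Y) = 24*Y
(203*(-661) + E(359, -255)) - 277941 = (203*(-661) + 24*(-255)) - 277941 = (-134183 - 6120) - 277941 = -140303 - 277941 = -418244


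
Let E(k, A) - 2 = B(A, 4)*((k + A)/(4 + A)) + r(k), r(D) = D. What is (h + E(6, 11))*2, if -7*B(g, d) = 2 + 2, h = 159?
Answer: 34934/105 ≈ 332.70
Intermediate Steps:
B(g, d) = -4/7 (B(g, d) = -(2 + 2)/7 = -⅐*4 = -4/7)
E(k, A) = 2 + k - 4*(A + k)/(7*(4 + A)) (E(k, A) = 2 + (-4*(k + A)/(7*(4 + A)) + k) = 2 + (-4*(A + k)/(7*(4 + A)) + k) = 2 + (k - 4*(A + k)/(7*(4 + A))) = 2 + k - 4*(A + k)/(7*(4 + A)))
(h + E(6, 11))*2 = (159 + (56 + 10*11 + 24*6 + 7*11*6)/(7*(4 + 11)))*2 = (159 + (⅐)*(56 + 110 + 144 + 462)/15)*2 = (159 + (⅐)*(1/15)*772)*2 = (159 + 772/105)*2 = (17467/105)*2 = 34934/105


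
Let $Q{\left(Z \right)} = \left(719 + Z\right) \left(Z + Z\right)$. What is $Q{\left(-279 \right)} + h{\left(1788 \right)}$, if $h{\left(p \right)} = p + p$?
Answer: $-241944$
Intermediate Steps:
$Q{\left(Z \right)} = 2 Z \left(719 + Z\right)$ ($Q{\left(Z \right)} = \left(719 + Z\right) 2 Z = 2 Z \left(719 + Z\right)$)
$h{\left(p \right)} = 2 p$
$Q{\left(-279 \right)} + h{\left(1788 \right)} = 2 \left(-279\right) \left(719 - 279\right) + 2 \cdot 1788 = 2 \left(-279\right) 440 + 3576 = -245520 + 3576 = -241944$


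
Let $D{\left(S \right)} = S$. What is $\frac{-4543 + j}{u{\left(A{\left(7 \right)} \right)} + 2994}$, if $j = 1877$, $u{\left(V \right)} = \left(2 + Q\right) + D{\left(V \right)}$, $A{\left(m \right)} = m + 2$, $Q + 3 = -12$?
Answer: $- \frac{1333}{1495} \approx -0.89164$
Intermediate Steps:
$Q = -15$ ($Q = -3 - 12 = -15$)
$A{\left(m \right)} = 2 + m$
$u{\left(V \right)} = -13 + V$ ($u{\left(V \right)} = \left(2 - 15\right) + V = -13 + V$)
$\frac{-4543 + j}{u{\left(A{\left(7 \right)} \right)} + 2994} = \frac{-4543 + 1877}{\left(-13 + \left(2 + 7\right)\right) + 2994} = - \frac{2666}{\left(-13 + 9\right) + 2994} = - \frac{2666}{-4 + 2994} = - \frac{2666}{2990} = \left(-2666\right) \frac{1}{2990} = - \frac{1333}{1495}$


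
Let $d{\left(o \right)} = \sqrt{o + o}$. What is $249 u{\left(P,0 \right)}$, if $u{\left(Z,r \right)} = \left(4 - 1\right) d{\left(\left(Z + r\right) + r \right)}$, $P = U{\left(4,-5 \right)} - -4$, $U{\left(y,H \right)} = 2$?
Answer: $1494 \sqrt{3} \approx 2587.7$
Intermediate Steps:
$P = 6$ ($P = 2 - -4 = 2 + 4 = 6$)
$d{\left(o \right)} = \sqrt{2} \sqrt{o}$ ($d{\left(o \right)} = \sqrt{2 o} = \sqrt{2} \sqrt{o}$)
$u{\left(Z,r \right)} = 3 \sqrt{2} \sqrt{Z + 2 r}$ ($u{\left(Z,r \right)} = \left(4 - 1\right) \sqrt{2} \sqrt{\left(Z + r\right) + r} = 3 \sqrt{2} \sqrt{Z + 2 r}$)
$249 u{\left(P,0 \right)} = 249 \cdot 3 \sqrt{2 \cdot 6 + 4 \cdot 0} = 249 \cdot 3 \sqrt{12 + 0} = 249 \cdot 3 \sqrt{12} = 249 \cdot 3 \cdot 2 \sqrt{3} = 249 \cdot 6 \sqrt{3} = 1494 \sqrt{3}$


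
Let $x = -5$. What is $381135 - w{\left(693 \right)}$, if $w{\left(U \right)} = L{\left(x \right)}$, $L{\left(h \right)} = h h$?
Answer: $381110$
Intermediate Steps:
$L{\left(h \right)} = h^{2}$
$w{\left(U \right)} = 25$ ($w{\left(U \right)} = \left(-5\right)^{2} = 25$)
$381135 - w{\left(693 \right)} = 381135 - 25 = 381110$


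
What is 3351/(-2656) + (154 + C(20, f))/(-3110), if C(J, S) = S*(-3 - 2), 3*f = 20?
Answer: -16113151/12390240 ≈ -1.3005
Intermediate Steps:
f = 20/3 (f = (1/3)*20 = 20/3 ≈ 6.6667)
C(J, S) = -5*S (C(J, S) = S*(-5) = -5*S)
3351/(-2656) + (154 + C(20, f))/(-3110) = 3351/(-2656) + (154 - 5*20/3)/(-3110) = 3351*(-1/2656) + (154 - 100/3)*(-1/3110) = -3351/2656 + (362/3)*(-1/3110) = -3351/2656 - 181/4665 = -16113151/12390240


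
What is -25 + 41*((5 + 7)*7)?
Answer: 3419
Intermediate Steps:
-25 + 41*((5 + 7)*7) = -25 + 41*(12*7) = -25 + 41*84 = -25 + 3444 = 3419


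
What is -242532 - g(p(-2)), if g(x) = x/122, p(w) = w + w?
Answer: -14794450/61 ≈ -2.4253e+5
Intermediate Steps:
p(w) = 2*w
g(x) = x/122 (g(x) = x*(1/122) = x/122)
-242532 - g(p(-2)) = -242532 - 2*(-2)/122 = -242532 - (-4)/122 = -242532 - 1*(-2/61) = -242532 + 2/61 = -14794450/61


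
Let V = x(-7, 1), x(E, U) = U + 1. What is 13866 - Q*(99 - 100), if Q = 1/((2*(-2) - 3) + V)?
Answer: 69329/5 ≈ 13866.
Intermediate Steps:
x(E, U) = 1 + U
V = 2 (V = 1 + 1 = 2)
Q = -⅕ (Q = 1/((2*(-2) - 3) + 2) = 1/((-4 - 3) + 2) = 1/(-7 + 2) = 1/(-5) = -⅕ ≈ -0.20000)
13866 - Q*(99 - 100) = 13866 - (-1)*(99 - 100)/5 = 13866 - (-1)*(-1)/5 = 13866 - 1*⅕ = 13866 - ⅕ = 69329/5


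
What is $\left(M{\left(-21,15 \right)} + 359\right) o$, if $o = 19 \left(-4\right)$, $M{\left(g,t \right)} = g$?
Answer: $-25688$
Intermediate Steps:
$o = -76$
$\left(M{\left(-21,15 \right)} + 359\right) o = \left(-21 + 359\right) \left(-76\right) = 338 \left(-76\right) = -25688$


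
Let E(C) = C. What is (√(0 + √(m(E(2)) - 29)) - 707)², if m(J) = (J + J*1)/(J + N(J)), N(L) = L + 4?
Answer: (1414 - (-57)^(¼)*2^(¾))²/4 ≈ 4.9754e+5 - 2304.8*I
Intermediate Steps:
N(L) = 4 + L
m(J) = 2*J/(4 + 2*J) (m(J) = (J + J*1)/(J + (4 + J)) = (J + J)/(4 + 2*J) = (2*J)/(4 + 2*J) = 2*J/(4 + 2*J))
(√(0 + √(m(E(2)) - 29)) - 707)² = (√(0 + √(2/(2 + 2) - 29)) - 707)² = (√(0 + √(2/4 - 29)) - 707)² = (√(0 + √(2*(¼) - 29)) - 707)² = (√(0 + √(½ - 29)) - 707)² = (√(0 + √(-57/2)) - 707)² = (√(0 + I*√114/2) - 707)² = (√(I*√114/2) - 707)² = (2^(¾)*57^(¼)*√I/2 - 707)² = (-707 + 2^(¾)*57^(¼)*√I/2)²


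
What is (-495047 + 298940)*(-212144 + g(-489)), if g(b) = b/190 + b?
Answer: 7922871645213/190 ≈ 4.1699e+10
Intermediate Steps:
g(b) = 191*b/190 (g(b) = b*(1/190) + b = b/190 + b = 191*b/190)
(-495047 + 298940)*(-212144 + g(-489)) = (-495047 + 298940)*(-212144 + (191/190)*(-489)) = -196107*(-212144 - 93399/190) = -196107*(-40400759/190) = 7922871645213/190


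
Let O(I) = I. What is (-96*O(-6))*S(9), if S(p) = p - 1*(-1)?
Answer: 5760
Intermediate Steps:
S(p) = 1 + p (S(p) = p + 1 = 1 + p)
(-96*O(-6))*S(9) = (-96*(-6))*(1 + 9) = 576*10 = 5760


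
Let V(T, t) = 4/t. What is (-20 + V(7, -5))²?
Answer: 10816/25 ≈ 432.64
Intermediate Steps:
(-20 + V(7, -5))² = (-20 + 4/(-5))² = (-20 + 4*(-⅕))² = (-20 - ⅘)² = (-104/5)² = 10816/25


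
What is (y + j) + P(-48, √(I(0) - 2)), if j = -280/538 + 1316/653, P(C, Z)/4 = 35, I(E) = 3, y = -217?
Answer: -13263005/175657 ≈ -75.505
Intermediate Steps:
P(C, Z) = 140 (P(C, Z) = 4*35 = 140)
j = 262584/175657 (j = -280*1/538 + 1316*(1/653) = -140/269 + 1316/653 = 262584/175657 ≈ 1.4949)
(y + j) + P(-48, √(I(0) - 2)) = (-217 + 262584/175657) + 140 = -37854985/175657 + 140 = -13263005/175657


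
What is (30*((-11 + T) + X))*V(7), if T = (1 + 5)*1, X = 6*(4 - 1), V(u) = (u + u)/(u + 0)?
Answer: 780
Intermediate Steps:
V(u) = 2 (V(u) = (2*u)/u = 2)
X = 18 (X = 6*3 = 18)
T = 6 (T = 6*1 = 6)
(30*((-11 + T) + X))*V(7) = (30*((-11 + 6) + 18))*2 = (30*(-5 + 18))*2 = (30*13)*2 = 390*2 = 780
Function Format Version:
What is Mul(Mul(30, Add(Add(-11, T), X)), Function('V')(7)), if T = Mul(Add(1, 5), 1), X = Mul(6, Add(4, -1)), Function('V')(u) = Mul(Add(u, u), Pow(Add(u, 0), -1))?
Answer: 780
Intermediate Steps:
Function('V')(u) = 2 (Function('V')(u) = Mul(Mul(2, u), Pow(u, -1)) = 2)
X = 18 (X = Mul(6, 3) = 18)
T = 6 (T = Mul(6, 1) = 6)
Mul(Mul(30, Add(Add(-11, T), X)), Function('V')(7)) = Mul(Mul(30, Add(Add(-11, 6), 18)), 2) = Mul(Mul(30, Add(-5, 18)), 2) = Mul(Mul(30, 13), 2) = Mul(390, 2) = 780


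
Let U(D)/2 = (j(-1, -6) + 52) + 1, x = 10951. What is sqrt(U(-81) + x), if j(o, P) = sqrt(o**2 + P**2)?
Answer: sqrt(11057 + 2*sqrt(37)) ≈ 105.21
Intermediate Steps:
j(o, P) = sqrt(P**2 + o**2)
U(D) = 106 + 2*sqrt(37) (U(D) = 2*((sqrt((-6)**2 + (-1)**2) + 52) + 1) = 2*((sqrt(36 + 1) + 52) + 1) = 2*((sqrt(37) + 52) + 1) = 2*((52 + sqrt(37)) + 1) = 2*(53 + sqrt(37)) = 106 + 2*sqrt(37))
sqrt(U(-81) + x) = sqrt((106 + 2*sqrt(37)) + 10951) = sqrt(11057 + 2*sqrt(37))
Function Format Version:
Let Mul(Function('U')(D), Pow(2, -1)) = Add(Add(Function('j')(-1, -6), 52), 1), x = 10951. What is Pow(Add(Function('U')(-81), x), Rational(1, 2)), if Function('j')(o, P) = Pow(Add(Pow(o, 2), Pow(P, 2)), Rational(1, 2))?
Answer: Pow(Add(11057, Mul(2, Pow(37, Rational(1, 2)))), Rational(1, 2)) ≈ 105.21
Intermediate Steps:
Function('j')(o, P) = Pow(Add(Pow(P, 2), Pow(o, 2)), Rational(1, 2))
Function('U')(D) = Add(106, Mul(2, Pow(37, Rational(1, 2)))) (Function('U')(D) = Mul(2, Add(Add(Pow(Add(Pow(-6, 2), Pow(-1, 2)), Rational(1, 2)), 52), 1)) = Mul(2, Add(Add(Pow(Add(36, 1), Rational(1, 2)), 52), 1)) = Mul(2, Add(Add(Pow(37, Rational(1, 2)), 52), 1)) = Mul(2, Add(Add(52, Pow(37, Rational(1, 2))), 1)) = Mul(2, Add(53, Pow(37, Rational(1, 2)))) = Add(106, Mul(2, Pow(37, Rational(1, 2)))))
Pow(Add(Function('U')(-81), x), Rational(1, 2)) = Pow(Add(Add(106, Mul(2, Pow(37, Rational(1, 2)))), 10951), Rational(1, 2)) = Pow(Add(11057, Mul(2, Pow(37, Rational(1, 2)))), Rational(1, 2))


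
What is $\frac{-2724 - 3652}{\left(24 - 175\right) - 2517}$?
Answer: $\frac{1594}{667} \approx 2.3898$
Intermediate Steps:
$\frac{-2724 - 3652}{\left(24 - 175\right) - 2517} = - \frac{6376}{\left(24 - 175\right) - 2517} = - \frac{6376}{-151 - 2517} = - \frac{6376}{-2668} = \left(-6376\right) \left(- \frac{1}{2668}\right) = \frac{1594}{667}$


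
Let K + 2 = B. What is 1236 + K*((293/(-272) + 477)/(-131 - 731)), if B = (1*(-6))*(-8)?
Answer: 141921379/117232 ≈ 1210.6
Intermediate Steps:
B = 48 (B = -6*(-8) = 48)
K = 46 (K = -2 + 48 = 46)
1236 + K*((293/(-272) + 477)/(-131 - 731)) = 1236 + 46*((293/(-272) + 477)/(-131 - 731)) = 1236 + 46*((293*(-1/272) + 477)/(-862)) = 1236 + 46*((-293/272 + 477)*(-1/862)) = 1236 + 46*((129451/272)*(-1/862)) = 1236 + 46*(-129451/234464) = 1236 - 2977373/117232 = 141921379/117232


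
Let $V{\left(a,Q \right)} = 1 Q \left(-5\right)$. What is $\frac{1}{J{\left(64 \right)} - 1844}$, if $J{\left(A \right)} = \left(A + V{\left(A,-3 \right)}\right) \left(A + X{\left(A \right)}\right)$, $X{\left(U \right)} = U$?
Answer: $\frac{1}{8268} \approx 0.00012095$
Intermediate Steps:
$V{\left(a,Q \right)} = - 5 Q$ ($V{\left(a,Q \right)} = Q \left(-5\right) = - 5 Q$)
$J{\left(A \right)} = 2 A \left(15 + A\right)$ ($J{\left(A \right)} = \left(A - -15\right) \left(A + A\right) = \left(A + 15\right) 2 A = \left(15 + A\right) 2 A = 2 A \left(15 + A\right)$)
$\frac{1}{J{\left(64 \right)} - 1844} = \frac{1}{2 \cdot 64 \left(15 + 64\right) - 1844} = \frac{1}{2 \cdot 64 \cdot 79 - 1844} = \frac{1}{10112 - 1844} = \frac{1}{8268}$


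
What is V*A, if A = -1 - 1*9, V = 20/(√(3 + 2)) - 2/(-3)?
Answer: -20/3 - 40*√5 ≈ -96.109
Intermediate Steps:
V = ⅔ + 4*√5 (V = 20/(√5) - 2*(-⅓) = 20*(√5/5) + ⅔ = 4*√5 + ⅔ = ⅔ + 4*√5 ≈ 9.6109)
A = -10 (A = -1 - 9 = -10)
V*A = (⅔ + 4*√5)*(-10) = -20/3 - 40*√5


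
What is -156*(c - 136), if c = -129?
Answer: 41340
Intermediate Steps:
-156*(c - 136) = -156*(-129 - 136) = -156*(-265) = 41340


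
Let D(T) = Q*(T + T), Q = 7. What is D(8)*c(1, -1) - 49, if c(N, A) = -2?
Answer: -273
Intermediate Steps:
D(T) = 14*T (D(T) = 7*(T + T) = 7*(2*T) = 14*T)
D(8)*c(1, -1) - 49 = (14*8)*(-2) - 49 = 112*(-2) - 49 = -224 - 49 = -273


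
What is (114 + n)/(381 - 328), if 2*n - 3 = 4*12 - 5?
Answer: 137/53 ≈ 2.5849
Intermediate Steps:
n = 23 (n = 3/2 + (4*12 - 5)/2 = 3/2 + (48 - 5)/2 = 3/2 + (1/2)*43 = 3/2 + 43/2 = 23)
(114 + n)/(381 - 328) = (114 + 23)/(381 - 328) = 137/53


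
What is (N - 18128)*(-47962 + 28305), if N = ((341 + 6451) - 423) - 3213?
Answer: 294304604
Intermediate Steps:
N = 3156 (N = (6792 - 423) - 3213 = 6369 - 3213 = 3156)
(N - 18128)*(-47962 + 28305) = (3156 - 18128)*(-47962 + 28305) = -14972*(-19657) = 294304604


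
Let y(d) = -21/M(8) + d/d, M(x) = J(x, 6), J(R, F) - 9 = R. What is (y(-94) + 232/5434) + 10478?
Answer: 483959446/46189 ≈ 10478.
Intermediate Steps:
J(R, F) = 9 + R
M(x) = 9 + x
y(d) = -4/17 (y(d) = -21/(9 + 8) + d/d = -21/17 + 1 = -4/17)
(y(-94) + 232/5434) + 10478 = (-4/17 + 232/5434) + 10478 = (-4/17 + 232*(1/5434)) + 10478 = (-4/17 + 116/2717) + 10478 = -8896/46189 + 10478 = 483959446/46189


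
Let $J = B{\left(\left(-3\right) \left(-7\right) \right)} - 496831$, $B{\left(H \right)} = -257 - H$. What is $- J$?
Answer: $497109$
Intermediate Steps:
$J = -497109$ ($J = \left(-257 - \left(-3\right) \left(-7\right)\right) - 496831 = \left(-257 - 21\right) - 496831 = -278 - 496831 = -497109$)
$- J = \left(-1\right) \left(-497109\right) = 497109$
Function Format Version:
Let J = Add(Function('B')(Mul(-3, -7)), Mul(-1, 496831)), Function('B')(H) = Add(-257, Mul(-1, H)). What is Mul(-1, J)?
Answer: 497109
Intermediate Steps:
J = -497109 (J = Add(Add(-257, Mul(-1, Mul(-3, -7))), Mul(-1, 496831)) = Add(Add(-257, Mul(-1, 21)), -496831) = Add(Add(-257, -21), -496831) = Add(-278, -496831) = -497109)
Mul(-1, J) = Mul(-1, -497109) = 497109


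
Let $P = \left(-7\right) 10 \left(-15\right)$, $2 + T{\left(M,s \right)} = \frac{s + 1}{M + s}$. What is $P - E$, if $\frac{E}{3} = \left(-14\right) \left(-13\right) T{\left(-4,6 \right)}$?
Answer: $231$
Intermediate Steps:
$T{\left(M,s \right)} = -2 + \frac{1 + s}{M + s}$ ($T{\left(M,s \right)} = -2 + \frac{s + 1}{M + s} = -2 + \frac{1 + s}{M + s}$)
$E = 819$ ($E = 3 \left(-14\right) \left(-13\right) \frac{1 - 6 - -8}{-4 + 6} = 3 \cdot 182 \frac{1 - 6 + 8}{2} = 3 \cdot 182 \cdot \frac{1}{2} \cdot 3 = 3 \cdot 182 \cdot \frac{3}{2} = 3 \cdot 273 = 819$)
$P = 1050$ ($P = \left(-70\right) \left(-15\right) = 1050$)
$P - E = 1050 - 819 = 231$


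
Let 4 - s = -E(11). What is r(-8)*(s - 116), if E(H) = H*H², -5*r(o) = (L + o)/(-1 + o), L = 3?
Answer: -1219/9 ≈ -135.44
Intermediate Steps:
r(o) = -(3 + o)/(5*(-1 + o))
E(H) = H³
s = 1335 (s = 4 - (-1)*11³ = 4 - (-1)*1331 = 4 - 1*(-1331) = 4 + 1331 = 1335)
r(-8)*(s - 116) = ((-3 - 1*(-8))/(5*(-1 - 8)))*(1335 - 116) = ((⅕)*(-3 + 8)/(-9))*1219 = ((⅕)*(-⅑)*5)*1219 = -⅑*1219 = -1219/9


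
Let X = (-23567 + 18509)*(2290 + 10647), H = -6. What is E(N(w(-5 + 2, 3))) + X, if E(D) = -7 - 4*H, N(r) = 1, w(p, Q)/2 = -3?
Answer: -65435329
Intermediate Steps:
w(p, Q) = -6 (w(p, Q) = 2*(-3) = -6)
E(D) = 17 (E(D) = -7 - 4*(-6) = -7 + 24 = 17)
X = -65435346 (X = -5058*12937 = -65435346)
E(N(w(-5 + 2, 3))) + X = 17 - 65435346 = -65435329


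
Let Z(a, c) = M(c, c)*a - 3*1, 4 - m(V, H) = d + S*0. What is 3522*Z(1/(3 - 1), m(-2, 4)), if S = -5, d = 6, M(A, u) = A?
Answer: -14088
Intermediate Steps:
m(V, H) = -2 (m(V, H) = 4 - (6 - 5*0) = 4 - (6 + 0) = 4 - 1*6 = 4 - 6 = -2)
Z(a, c) = -3 + a*c (Z(a, c) = c*a - 3*1 = a*c - 3 = -3 + a*c)
3522*Z(1/(3 - 1), m(-2, 4)) = 3522*(-3 - 2/(3 - 1)) = 3522*(-3 - 2/2) = 3522*(-3 + (1/2)*(-2)) = 3522*(-3 - 1) = 3522*(-4) = -14088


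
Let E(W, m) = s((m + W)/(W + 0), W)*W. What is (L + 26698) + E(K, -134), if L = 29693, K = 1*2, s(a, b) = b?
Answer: 56395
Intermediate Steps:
K = 2
E(W, m) = W**2 (E(W, m) = W*W = W**2)
(L + 26698) + E(K, -134) = (29693 + 26698) + 2**2 = 56391 + 4 = 56395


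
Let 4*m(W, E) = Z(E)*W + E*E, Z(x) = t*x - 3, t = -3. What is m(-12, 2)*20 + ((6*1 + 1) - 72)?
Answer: 495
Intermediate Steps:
Z(x) = -3 - 3*x (Z(x) = -3*x - 3 = -3 - 3*x)
m(W, E) = E²/4 + W*(-3 - 3*E)/4 (m(W, E) = ((-3 - 3*E)*W + E*E)/4 = (W*(-3 - 3*E) + E²)/4 = (E² + W*(-3 - 3*E))/4 = E²/4 + W*(-3 - 3*E)/4)
m(-12, 2)*20 + ((6*1 + 1) - 72) = ((¼)*2² - ¾*(-12)*(1 + 2))*20 + ((6*1 + 1) - 72) = ((¼)*4 - ¾*(-12)*3)*20 + ((6 + 1) - 72) = (1 + 27)*20 + (7 - 72) = 28*20 - 65 = 560 - 65 = 495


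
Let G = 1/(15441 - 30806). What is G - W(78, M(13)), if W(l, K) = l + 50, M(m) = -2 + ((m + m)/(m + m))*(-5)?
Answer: -1966721/15365 ≈ -128.00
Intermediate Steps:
M(m) = -7 (M(m) = -2 + ((2*m)/((2*m)))*(-5) = -2 + ((2*m)*(1/(2*m)))*(-5) = -2 + 1*(-5) = -2 - 5 = -7)
W(l, K) = 50 + l
G = -1/15365 (G = 1/(-15365) = -1/15365 ≈ -6.5083e-5)
G - W(78, M(13)) = -1/15365 - (50 + 78) = -1/15365 - 1*128 = -1/15365 - 128 = -1966721/15365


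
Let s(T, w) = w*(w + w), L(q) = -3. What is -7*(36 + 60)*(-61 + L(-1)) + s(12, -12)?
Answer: 43296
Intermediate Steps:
s(T, w) = 2*w² (s(T, w) = w*(2*w) = 2*w²)
-7*(36 + 60)*(-61 + L(-1)) + s(12, -12) = -7*(36 + 60)*(-61 - 3) + 2*(-12)² = -672*(-64) + 2*144 = -7*(-6144) + 288 = 43008 + 288 = 43296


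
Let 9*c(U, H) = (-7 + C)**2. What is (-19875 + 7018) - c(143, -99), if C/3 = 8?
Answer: -116002/9 ≈ -12889.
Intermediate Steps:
C = 24 (C = 3*8 = 24)
c(U, H) = 289/9 (c(U, H) = (-7 + 24)**2/9 = (1/9)*17**2 = (1/9)*289 = 289/9)
(-19875 + 7018) - c(143, -99) = (-19875 + 7018) - 1*289/9 = -12857 - 289/9 = -116002/9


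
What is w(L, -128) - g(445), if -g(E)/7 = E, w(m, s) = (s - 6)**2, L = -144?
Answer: 21071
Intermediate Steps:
w(m, s) = (-6 + s)**2
g(E) = -7*E
w(L, -128) - g(445) = (-6 - 128)**2 - (-7)*445 = (-134)**2 - 1*(-3115) = 17956 + 3115 = 21071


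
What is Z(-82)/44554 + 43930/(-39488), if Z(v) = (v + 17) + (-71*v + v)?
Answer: -433290705/439837088 ≈ -0.98512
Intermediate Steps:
Z(v) = 17 - 69*v (Z(v) = (17 + v) - 70*v = 17 - 69*v)
Z(-82)/44554 + 43930/(-39488) = (17 - 69*(-82))/44554 + 43930/(-39488) = (17 + 5658)*(1/44554) + 43930*(-1/39488) = 5675*(1/44554) - 21965/19744 = 5675/44554 - 21965/19744 = -433290705/439837088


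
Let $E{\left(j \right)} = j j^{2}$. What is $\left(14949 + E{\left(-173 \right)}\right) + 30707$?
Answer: $-5132061$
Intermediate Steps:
$E{\left(j \right)} = j^{3}$
$\left(14949 + E{\left(-173 \right)}\right) + 30707 = \left(14949 + \left(-173\right)^{3}\right) + 30707 = \left(14949 - 5177717\right) + 30707 = -5162768 + 30707 = -5132061$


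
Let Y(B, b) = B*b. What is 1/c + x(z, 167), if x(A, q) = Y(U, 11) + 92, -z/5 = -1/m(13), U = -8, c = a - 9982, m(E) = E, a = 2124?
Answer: 31431/7858 ≈ 3.9999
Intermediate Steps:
c = -7858 (c = 2124 - 9982 = -7858)
z = 5/13 (z = -(-5)/13 = -5*(-1/13) = 5/13 ≈ 0.38462)
x(A, q) = 4 (x(A, q) = -8*11 + 92 = -88 + 92 = 4)
1/c + x(z, 167) = 1/(-7858) + 4 = -1/7858 + 4 = 31431/7858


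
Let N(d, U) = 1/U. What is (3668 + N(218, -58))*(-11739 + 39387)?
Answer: 2940959232/29 ≈ 1.0141e+8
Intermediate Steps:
(3668 + N(218, -58))*(-11739 + 39387) = (3668 + 1/(-58))*(-11739 + 39387) = (3668 - 1/58)*27648 = (212743/58)*27648 = 2940959232/29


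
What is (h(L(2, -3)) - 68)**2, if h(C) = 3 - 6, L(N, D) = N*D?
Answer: 5041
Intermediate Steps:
L(N, D) = D*N
h(C) = -3
(h(L(2, -3)) - 68)**2 = (-3 - 68)**2 = (-71)**2 = 5041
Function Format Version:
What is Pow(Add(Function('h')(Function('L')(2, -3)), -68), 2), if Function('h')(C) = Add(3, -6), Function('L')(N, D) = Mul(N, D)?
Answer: 5041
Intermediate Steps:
Function('L')(N, D) = Mul(D, N)
Function('h')(C) = -3
Pow(Add(Function('h')(Function('L')(2, -3)), -68), 2) = Pow(Add(-3, -68), 2) = Pow(-71, 2) = 5041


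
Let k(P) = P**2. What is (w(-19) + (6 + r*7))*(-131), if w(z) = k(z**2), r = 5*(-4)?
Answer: -17054497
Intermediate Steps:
r = -20
w(z) = z**4 (w(z) = (z**2)**2 = z**4)
(w(-19) + (6 + r*7))*(-131) = ((-19)**4 + (6 - 20*7))*(-131) = (130321 + (6 - 140))*(-131) = (130321 - 134)*(-131) = 130187*(-131) = -17054497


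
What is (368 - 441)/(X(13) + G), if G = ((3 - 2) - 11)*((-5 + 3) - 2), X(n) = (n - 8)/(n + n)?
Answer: -1898/1045 ≈ -1.8163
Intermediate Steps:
X(n) = (-8 + n)/(2*n) (X(n) = (-8 + n)/((2*n)) = (-8 + n)*(1/(2*n)) = (-8 + n)/(2*n))
G = 40 (G = (1 - 11)*(-2 - 2) = -10*(-4) = 40)
(368 - 441)/(X(13) + G) = (368 - 441)/((1/2)*(-8 + 13)/13 + 40) = -73/((1/2)*(1/13)*5 + 40) = -73/(5/26 + 40) = -73/1045/26 = -73*26/1045 = -1898/1045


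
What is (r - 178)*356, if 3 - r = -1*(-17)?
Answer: -68352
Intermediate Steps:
r = -14 (r = 3 - (-1)*(-17) = 3 - 1*17 = 3 - 17 = -14)
(r - 178)*356 = (-14 - 178)*356 = -192*356 = -68352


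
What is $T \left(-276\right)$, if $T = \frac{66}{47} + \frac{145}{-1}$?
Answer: $\frac{1862724}{47} \approx 39632.0$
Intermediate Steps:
$T = - \frac{6749}{47}$ ($T = 66 \cdot \frac{1}{47} + 145 \left(-1\right) = \frac{66}{47} - 145 = - \frac{6749}{47} \approx -143.6$)
$T \left(-276\right) = \left(- \frac{6749}{47}\right) \left(-276\right) = \frac{1862724}{47}$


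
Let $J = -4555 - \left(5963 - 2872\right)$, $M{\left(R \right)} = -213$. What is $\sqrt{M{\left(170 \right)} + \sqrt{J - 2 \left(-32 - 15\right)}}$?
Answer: $\sqrt{-213 + 8 i \sqrt{118}} \approx 2.9194 + 14.884 i$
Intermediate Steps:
$J = -7646$ ($J = -4555 - 3091 = -7646$)
$\sqrt{M{\left(170 \right)} + \sqrt{J - 2 \left(-32 - 15\right)}} = \sqrt{-213 + \sqrt{-7646 - 2 \left(-32 - 15\right)}} = \sqrt{-213 + \sqrt{-7646 - -94}} = \sqrt{-213 + \sqrt{-7646 + 94}} = \sqrt{-213 + \sqrt{-7552}} = \sqrt{-213 + 8 i \sqrt{118}}$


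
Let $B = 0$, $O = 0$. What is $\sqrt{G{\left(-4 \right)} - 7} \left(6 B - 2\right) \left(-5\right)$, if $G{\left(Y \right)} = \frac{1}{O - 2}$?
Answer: $5 i \sqrt{30} \approx 27.386 i$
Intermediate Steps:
$G{\left(Y \right)} = - \frac{1}{2}$ ($G{\left(Y \right)} = \frac{1}{0 - 2} = \frac{1}{-2} = - \frac{1}{2}$)
$\sqrt{G{\left(-4 \right)} - 7} \left(6 B - 2\right) \left(-5\right) = \sqrt{- \frac{1}{2} - 7} \left(6 \cdot 0 - 2\right) \left(-5\right) = \sqrt{- \frac{15}{2}} \left(0 - 2\right) \left(-5\right) = \frac{i \sqrt{30}}{2} \left(\left(-2\right) \left(-5\right)\right) = \frac{i \sqrt{30}}{2} \cdot 10 = 5 i \sqrt{30}$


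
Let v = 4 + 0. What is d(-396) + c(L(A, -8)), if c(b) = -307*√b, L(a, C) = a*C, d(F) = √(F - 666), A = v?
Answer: I*(-1228*√2 + 3*√118) ≈ -1704.1*I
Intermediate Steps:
v = 4
A = 4
d(F) = √(-666 + F)
L(a, C) = C*a
d(-396) + c(L(A, -8)) = √(-666 - 396) - 307*4*I*√2 = √(-1062) - 1228*I*√2 = 3*I*√118 - 1228*I*√2 = -1228*I*√2 + 3*I*√118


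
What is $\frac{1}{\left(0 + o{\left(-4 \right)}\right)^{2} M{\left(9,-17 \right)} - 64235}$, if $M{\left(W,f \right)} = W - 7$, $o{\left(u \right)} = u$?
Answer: $- \frac{1}{64203} \approx -1.5576 \cdot 10^{-5}$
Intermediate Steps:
$M{\left(W,f \right)} = -7 + W$
$\frac{1}{\left(0 + o{\left(-4 \right)}\right)^{2} M{\left(9,-17 \right)} - 64235} = \frac{1}{\left(0 - 4\right)^{2} \left(-7 + 9\right) - 64235} = \frac{1}{\left(-4\right)^{2} \cdot 2 - 64235} = \frac{1}{16 \cdot 2 - 64235} = \frac{1}{32 - 64235} = \frac{1}{-64203} = - \frac{1}{64203}$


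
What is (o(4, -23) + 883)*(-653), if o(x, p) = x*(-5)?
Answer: -563539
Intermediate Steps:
o(x, p) = -5*x
(o(4, -23) + 883)*(-653) = (-5*4 + 883)*(-653) = (-20 + 883)*(-653) = 863*(-653) = -563539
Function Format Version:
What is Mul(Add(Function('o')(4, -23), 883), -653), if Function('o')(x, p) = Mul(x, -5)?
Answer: -563539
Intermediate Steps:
Function('o')(x, p) = Mul(-5, x)
Mul(Add(Function('o')(4, -23), 883), -653) = Mul(Add(Mul(-5, 4), 883), -653) = Mul(Add(-20, 883), -653) = Mul(863, -653) = -563539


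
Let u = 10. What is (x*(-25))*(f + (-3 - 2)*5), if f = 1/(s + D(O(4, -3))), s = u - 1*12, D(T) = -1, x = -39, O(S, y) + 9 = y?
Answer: -24700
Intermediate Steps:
O(S, y) = -9 + y
s = -2 (s = 10 - 1*12 = 10 - 12 = -2)
f = -⅓ (f = 1/(-2 - 1) = 1/(-3) = -⅓ ≈ -0.33333)
(x*(-25))*(f + (-3 - 2)*5) = (-39*(-25))*(-⅓ + (-3 - 2)*5) = 975*(-⅓ - 5*5) = 975*(-⅓ - 25) = 975*(-76/3) = -24700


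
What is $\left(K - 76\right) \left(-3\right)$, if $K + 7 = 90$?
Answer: $-21$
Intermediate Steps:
$K = 83$ ($K = -7 + 90 = 83$)
$\left(K - 76\right) \left(-3\right) = \left(83 - 76\right) \left(-3\right) = 7 \left(-3\right) = -21$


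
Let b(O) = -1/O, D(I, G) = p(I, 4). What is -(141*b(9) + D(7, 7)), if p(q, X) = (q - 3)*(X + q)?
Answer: -85/3 ≈ -28.333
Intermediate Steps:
p(q, X) = (-3 + q)*(X + q)
D(I, G) = -12 + I + I**2 (D(I, G) = I**2 - 3*4 - 3*I + 4*I = I**2 - 12 - 3*I + 4*I = -12 + I + I**2)
-(141*b(9) + D(7, 7)) = -(141*(-1/9) + (-12 + 7 + 7**2)) = -(141*(-1*1/9) + (-12 + 7 + 49)) = -(141*(-1/9) + 44) = -(-47/3 + 44) = -1*85/3 = -85/3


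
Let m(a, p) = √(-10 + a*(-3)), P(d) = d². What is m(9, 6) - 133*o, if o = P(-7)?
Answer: -6517 + I*√37 ≈ -6517.0 + 6.0828*I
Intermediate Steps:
m(a, p) = √(-10 - 3*a)
o = 49 (o = (-7)² = 49)
m(9, 6) - 133*o = √(-10 - 3*9) - 133*49 = √(-10 - 27) - 6517 = √(-37) - 6517 = I*√37 - 6517 = -6517 + I*√37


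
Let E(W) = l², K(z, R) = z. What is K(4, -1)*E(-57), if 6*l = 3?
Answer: 1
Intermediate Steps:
l = ½ (l = (⅙)*3 = ½ ≈ 0.50000)
E(W) = ¼ (E(W) = (½)² = ¼)
K(4, -1)*E(-57) = 4*(¼) = 1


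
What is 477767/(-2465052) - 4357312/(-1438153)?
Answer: 10053898615873/3545121928956 ≈ 2.8360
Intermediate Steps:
477767/(-2465052) - 4357312/(-1438153) = 477767*(-1/2465052) - 4357312*(-1/1438153) = -477767/2465052 + 4357312/1438153 = 10053898615873/3545121928956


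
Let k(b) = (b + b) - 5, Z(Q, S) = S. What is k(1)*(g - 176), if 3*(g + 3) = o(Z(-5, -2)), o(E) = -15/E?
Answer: 1059/2 ≈ 529.50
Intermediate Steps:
g = -½ (g = -3 + (-15/(-2))/3 = -3 + (-15*(-½))/3 = -3 + (⅓)*(15/2) = -3 + 5/2 = -½ ≈ -0.50000)
k(b) = -5 + 2*b (k(b) = 2*b - 5 = -5 + 2*b)
k(1)*(g - 176) = (-5 + 2*1)*(-½ - 176) = (-5 + 2)*(-353/2) = -3*(-353/2) = 1059/2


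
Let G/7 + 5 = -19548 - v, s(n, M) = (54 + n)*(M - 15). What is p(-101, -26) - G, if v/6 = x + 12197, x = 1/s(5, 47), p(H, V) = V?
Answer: 612768357/944 ≈ 6.4912e+5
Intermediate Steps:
s(n, M) = (-15 + M)*(54 + n) (s(n, M) = (54 + n)*(-15 + M) = (-15 + M)*(54 + n))
x = 1/1888 (x = 1/(-810 - 15*5 + 54*47 + 47*5) = 1/(-810 - 75 + 2538 + 235) = 1/1888 ≈ 0.00052966)
v = 69083811/944 (v = 6*(1/1888 + 12197) = 6*(23027937/1888) = 69083811/944 ≈ 73182.)
G = -612792901/944 (G = -35 + 7*(-19548 - 1*69083811/944) = -35 + 7*(-19548 - 69083811/944) = -35 + 7*(-87537123/944) = -35 - 612759861/944 = -612792901/944 ≈ -6.4915e+5)
p(-101, -26) - G = -26 - 1*(-612792901/944) = -26 + 612792901/944 = 612768357/944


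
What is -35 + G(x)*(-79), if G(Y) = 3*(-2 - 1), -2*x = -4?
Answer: 676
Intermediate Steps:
x = 2 (x = -½*(-4) = 2)
G(Y) = -9 (G(Y) = 3*(-3) = -9)
-35 + G(x)*(-79) = -35 - 9*(-79) = -35 + 711 = 676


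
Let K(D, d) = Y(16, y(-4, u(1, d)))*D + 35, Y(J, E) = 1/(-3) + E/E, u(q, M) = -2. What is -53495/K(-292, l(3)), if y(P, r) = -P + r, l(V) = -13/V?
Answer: 160485/479 ≈ 335.04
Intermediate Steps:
y(P, r) = r - P
Y(J, E) = 2/3 (Y(J, E) = 1*(-1/3) + 1 = -1/3 + 1 = 2/3)
K(D, d) = 35 + 2*D/3 (K(D, d) = 2*D/3 + 35 = 35 + 2*D/3)
-53495/K(-292, l(3)) = -53495/(35 + (2/3)*(-292)) = -53495/(35 - 584/3) = -53495/(-479/3) = -53495*(-3/479) = 160485/479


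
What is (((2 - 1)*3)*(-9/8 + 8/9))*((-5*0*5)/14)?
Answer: 0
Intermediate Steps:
(((2 - 1)*3)*(-9/8 + 8/9))*((-5*0*5)/14) = ((1*3)*(-9*⅛ + 8*(⅑)))*((0*5)*(1/14)) = (3*(-9/8 + 8/9))*(0*(1/14)) = (3*(-17/72))*0 = -17/24*0 = 0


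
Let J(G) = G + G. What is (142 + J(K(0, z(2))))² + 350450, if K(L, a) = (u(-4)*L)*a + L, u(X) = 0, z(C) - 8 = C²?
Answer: 370614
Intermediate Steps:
z(C) = 8 + C²
K(L, a) = L (K(L, a) = (0*L)*a + L = 0*a + L = 0 + L = L)
J(G) = 2*G
(142 + J(K(0, z(2))))² + 350450 = (142 + 2*0)² + 350450 = (142 + 0)² + 350450 = 142² + 350450 = 20164 + 350450 = 370614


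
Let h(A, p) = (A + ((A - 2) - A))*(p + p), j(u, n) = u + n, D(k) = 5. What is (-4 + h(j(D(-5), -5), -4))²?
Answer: 144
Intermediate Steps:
j(u, n) = n + u
h(A, p) = 2*p*(-2 + A) (h(A, p) = (A + ((-2 + A) - A))*(2*p) = (A - 2)*(2*p) = (-2 + A)*(2*p) = 2*p*(-2 + A))
(-4 + h(j(D(-5), -5), -4))² = (-4 + 2*(-4)*(-2 + (-5 + 5)))² = (-4 + 2*(-4)*(-2 + 0))² = (-4 + 2*(-4)*(-2))² = (-4 + 16)² = 12² = 144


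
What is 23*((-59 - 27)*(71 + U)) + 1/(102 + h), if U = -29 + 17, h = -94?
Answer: -933615/8 ≈ -1.1670e+5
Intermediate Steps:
U = -12
23*((-59 - 27)*(71 + U)) + 1/(102 + h) = 23*((-59 - 27)*(71 - 12)) + 1/(102 - 94) = 23*(-86*59) + 1/8 = 23*(-5074) + ⅛ = -116702 + ⅛ = -933615/8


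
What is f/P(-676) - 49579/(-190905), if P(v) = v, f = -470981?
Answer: 6918934093/9927060 ≈ 696.98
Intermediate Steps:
f/P(-676) - 49579/(-190905) = -470981/(-676) - 49579/(-190905) = -470981*(-1/676) - 49579*(-1/190905) = 470981/676 + 49579/190905 = 6918934093/9927060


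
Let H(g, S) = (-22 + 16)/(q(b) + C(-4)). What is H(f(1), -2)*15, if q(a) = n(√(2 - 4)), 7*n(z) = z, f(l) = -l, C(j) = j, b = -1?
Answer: 2940/131 + 105*I*√2/131 ≈ 22.443 + 1.1335*I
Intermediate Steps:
n(z) = z/7
q(a) = I*√2/7 (q(a) = √(2 - 4)/7 = √(-2)/7 = (I*√2)/7 = I*√2/7)
H(g, S) = -6/(-4 + I*√2/7) (H(g, S) = (-22 + 16)/(I*√2/7 - 4) = -6/(-4 + I*√2/7))
H(f(1), -2)*15 = (196/131 + 7*I*√2/131)*15 = 2940/131 + 105*I*√2/131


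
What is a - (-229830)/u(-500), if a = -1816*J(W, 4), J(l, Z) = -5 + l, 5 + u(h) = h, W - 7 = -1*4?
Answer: 320866/101 ≈ 3176.9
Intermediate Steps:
W = 3 (W = 7 - 1*4 = 7 - 4 = 3)
u(h) = -5 + h
a = 3632 (a = -1816*(-5 + 3) = -1816*(-2) = 3632)
a - (-229830)/u(-500) = 3632 - (-229830)/(-5 - 500) = 3632 - (-229830)/(-505) = 3632 - (-229830)*(-1)/505 = 3632 - 1*45966/101 = 3632 - 45966/101 = 320866/101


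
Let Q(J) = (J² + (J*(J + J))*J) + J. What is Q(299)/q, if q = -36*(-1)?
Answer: 26775749/18 ≈ 1.4875e+6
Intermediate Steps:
Q(J) = J + J² + 2*J³ (Q(J) = (J² + (J*(2*J))*J) + J = (J² + (2*J²)*J) + J = (J² + 2*J³) + J = J + J² + 2*J³)
q = 36
Q(299)/q = (299*(1 + 299 + 2*299²))/36 = (299*(1 + 299 + 2*89401))*(1/36) = (299*(1 + 299 + 178802))*(1/36) = (299*179102)*(1/36) = 53551498*(1/36) = 26775749/18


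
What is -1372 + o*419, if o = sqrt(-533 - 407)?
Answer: -1372 + 838*I*sqrt(235) ≈ -1372.0 + 12846.0*I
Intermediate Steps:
o = 2*I*sqrt(235) (o = sqrt(-940) = 2*I*sqrt(235) ≈ 30.659*I)
-1372 + o*419 = -1372 + (2*I*sqrt(235))*419 = -1372 + 838*I*sqrt(235)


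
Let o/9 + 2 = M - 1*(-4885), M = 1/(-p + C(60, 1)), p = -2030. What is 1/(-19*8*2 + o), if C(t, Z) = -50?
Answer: 220/9601461 ≈ 2.2913e-5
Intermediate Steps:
M = 1/1980 (M = 1/(-1*(-2030) - 50) = 1/(2030 - 50) = 1/1980 ≈ 0.00050505)
o = 9668341/220 (o = -18 + 9*(1/1980 - 1*(-4885)) = -18 + 9*(1/1980 + 4885) = -18 + 9*(9672301/1980) = -18 + 9672301/220 = 9668341/220 ≈ 43947.)
1/(-19*8*2 + o) = 1/(-19*8*2 + 9668341/220) = 1/(-152*2 + 9668341/220) = 1/(-304 + 9668341/220) = 1/(9601461/220) = 220/9601461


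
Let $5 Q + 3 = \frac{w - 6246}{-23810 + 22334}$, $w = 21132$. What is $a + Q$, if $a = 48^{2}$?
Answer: $\frac{943567}{410} \approx 2301.4$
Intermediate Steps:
$a = 2304$
$Q = - \frac{1073}{410}$ ($Q = - \frac{3}{5} + \frac{\left(21132 - 6246\right) \frac{1}{-23810 + 22334}}{5} = - \frac{3}{5} + \frac{14886 \frac{1}{-1476}}{5} = - \frac{3}{5} + \frac{14886 \left(- \frac{1}{1476}\right)}{5} = - \frac{3}{5} + \frac{1}{5} \left(- \frac{827}{82}\right) = - \frac{3}{5} - \frac{827}{410} = - \frac{1073}{410} \approx -2.6171$)
$a + Q = 2304 - \frac{1073}{410} = \frac{943567}{410}$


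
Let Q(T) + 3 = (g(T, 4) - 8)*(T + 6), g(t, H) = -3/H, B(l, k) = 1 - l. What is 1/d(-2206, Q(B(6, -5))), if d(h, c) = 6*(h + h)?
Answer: -1/26472 ≈ -3.7776e-5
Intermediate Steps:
Q(T) = -111/2 - 35*T/4 (Q(T) = -3 + (-3/4 - 8)*(T + 6) = -3 + (-3*¼ - 8)*(6 + T) = -3 + (-¾ - 8)*(6 + T) = -3 - 35*(6 + T)/4 = -3 + (-105/2 - 35*T/4) = -111/2 - 35*T/4)
d(h, c) = 12*h (d(h, c) = 6*(2*h) = 12*h)
1/d(-2206, Q(B(6, -5))) = 1/(12*(-2206)) = 1/(-26472) = -1/26472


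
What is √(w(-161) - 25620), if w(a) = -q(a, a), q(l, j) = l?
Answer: I*√25459 ≈ 159.56*I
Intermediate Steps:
w(a) = -a
√(w(-161) - 25620) = √(-1*(-161) - 25620) = √(161 - 25620) = √(-25459) = I*√25459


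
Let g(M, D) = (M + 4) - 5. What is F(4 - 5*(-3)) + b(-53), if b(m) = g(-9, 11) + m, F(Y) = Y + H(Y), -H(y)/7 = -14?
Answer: 54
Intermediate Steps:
H(y) = 98 (H(y) = -7*(-14) = 98)
g(M, D) = -1 + M (g(M, D) = (4 + M) - 5 = -1 + M)
F(Y) = 98 + Y (F(Y) = Y + 98 = 98 + Y)
b(m) = -10 + m (b(m) = (-1 - 9) + m = -10 + m)
F(4 - 5*(-3)) + b(-53) = (98 + (4 - 5*(-3))) + (-10 - 53) = (98 + (4 + 15)) - 63 = (98 + 19) - 63 = 117 - 63 = 54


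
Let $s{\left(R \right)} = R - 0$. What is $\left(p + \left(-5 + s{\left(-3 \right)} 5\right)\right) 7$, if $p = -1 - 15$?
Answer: $-252$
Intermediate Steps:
$s{\left(R \right)} = R$ ($s{\left(R \right)} = R + 0 = R$)
$p = -16$ ($p = -1 - 15 = -16$)
$\left(p + \left(-5 + s{\left(-3 \right)} 5\right)\right) 7 = \left(-16 - 20\right) 7 = \left(-36\right) 7 = -252$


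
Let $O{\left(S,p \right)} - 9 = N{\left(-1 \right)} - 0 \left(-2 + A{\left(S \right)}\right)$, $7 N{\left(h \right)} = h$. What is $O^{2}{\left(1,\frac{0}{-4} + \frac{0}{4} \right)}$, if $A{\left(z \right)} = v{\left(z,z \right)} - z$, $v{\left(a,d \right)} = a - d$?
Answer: $\frac{3844}{49} \approx 78.449$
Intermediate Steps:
$N{\left(h \right)} = \frac{h}{7}$
$A{\left(z \right)} = - z$ ($A{\left(z \right)} = \left(z - z\right) - z = 0 - z = - z$)
$O{\left(S,p \right)} = \frac{62}{7}$ ($O{\left(S,p \right)} = 9 - \left(\frac{1}{7} + 0 \left(-2 - S\right)\right) = 9 - \frac{1}{7} = \frac{62}{7}$)
$O^{2}{\left(1,\frac{0}{-4} + \frac{0}{4} \right)} = \left(\frac{62}{7}\right)^{2} = \frac{3844}{49}$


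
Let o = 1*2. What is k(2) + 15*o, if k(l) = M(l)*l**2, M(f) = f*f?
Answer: 46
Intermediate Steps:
M(f) = f**2
o = 2
k(l) = l**4 (k(l) = l**2*l**2 = l**4)
k(2) + 15*o = 2**4 + 15*2 = 16 + 30 = 46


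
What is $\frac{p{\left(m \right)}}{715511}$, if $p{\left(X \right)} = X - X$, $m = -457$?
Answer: $0$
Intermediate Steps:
$p{\left(X \right)} = 0$
$\frac{p{\left(m \right)}}{715511} = \frac{0}{715511} = 0 \cdot \frac{1}{715511} = 0$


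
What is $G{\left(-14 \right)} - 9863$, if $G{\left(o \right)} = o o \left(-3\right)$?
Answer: $-10451$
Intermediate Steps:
$G{\left(o \right)} = - 3 o^{2}$ ($G{\left(o \right)} = o^{2} \left(-3\right) = - 3 o^{2}$)
$G{\left(-14 \right)} - 9863 = - 3 \left(-14\right)^{2} - 9863 = \left(-3\right) 196 - 9863 = -588 - 9863 = -10451$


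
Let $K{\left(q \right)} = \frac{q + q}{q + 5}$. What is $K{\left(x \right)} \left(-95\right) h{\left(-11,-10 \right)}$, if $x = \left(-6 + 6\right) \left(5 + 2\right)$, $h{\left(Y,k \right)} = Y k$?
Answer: $0$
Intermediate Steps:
$x = 0$ ($x = 0 \cdot 7 = 0$)
$K{\left(q \right)} = \frac{2 q}{5 + q}$
$K{\left(x \right)} \left(-95\right) h{\left(-11,-10 \right)} = 2 \cdot 0 \frac{1}{5 + 0} \left(-95\right) \left(\left(-11\right) \left(-10\right)\right) = 2 \cdot 0 \cdot \frac{1}{5} \left(-95\right) 110 = 0 \left(-95\right) 110 = 0 \cdot 110 = 0$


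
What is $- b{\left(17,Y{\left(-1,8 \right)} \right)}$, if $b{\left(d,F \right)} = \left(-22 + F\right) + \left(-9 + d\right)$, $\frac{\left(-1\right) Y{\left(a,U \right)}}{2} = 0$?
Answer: $14$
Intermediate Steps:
$Y{\left(a,U \right)} = 0$ ($Y{\left(a,U \right)} = \left(-2\right) 0 = 0$)
$b{\left(d,F \right)} = -31 + F + d$
$- b{\left(17,Y{\left(-1,8 \right)} \right)} = - (-31 + 0 + 17) = \left(-1\right) \left(-14\right) = 14$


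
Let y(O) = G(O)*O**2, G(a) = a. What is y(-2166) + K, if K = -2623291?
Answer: -10164533587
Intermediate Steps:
y(O) = O**3 (y(O) = O*O**2 = O**3)
y(-2166) + K = (-2166)**3 - 2623291 = -10161910296 - 2623291 = -10164533587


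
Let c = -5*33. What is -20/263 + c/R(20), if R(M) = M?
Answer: -8759/1052 ≈ -8.3260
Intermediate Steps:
c = -165
-20/263 + c/R(20) = -20/263 - 165/20 = -20*1/263 - 165*1/20 = -20/263 - 33/4 = -8759/1052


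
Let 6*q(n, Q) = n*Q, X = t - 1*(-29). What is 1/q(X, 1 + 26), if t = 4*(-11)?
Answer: -2/135 ≈ -0.014815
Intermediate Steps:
t = -44
X = -15 (X = -44 - 1*(-29) = -44 + 29 = -15)
q(n, Q) = Q*n/6 (q(n, Q) = (n*Q)/6 = (Q*n)/6 = Q*n/6)
1/q(X, 1 + 26) = 1/((1/6)*(1 + 26)*(-15)) = 1/((1/6)*27*(-15)) = 1/(-135/2) = -2/135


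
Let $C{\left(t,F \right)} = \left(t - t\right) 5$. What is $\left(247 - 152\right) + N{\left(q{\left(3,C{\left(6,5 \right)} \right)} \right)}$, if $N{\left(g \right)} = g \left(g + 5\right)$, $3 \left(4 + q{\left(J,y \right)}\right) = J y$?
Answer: $91$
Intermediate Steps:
$C{\left(t,F \right)} = 0$ ($C{\left(t,F \right)} = 0 \cdot 5 = 0$)
$q{\left(J,y \right)} = -4 + \frac{J y}{3}$
$N{\left(g \right)} = g \left(5 + g\right)$
$\left(247 - 152\right) + N{\left(q{\left(3,C{\left(6,5 \right)} \right)} \right)} = \left(247 - 152\right) + \left(-4 + \frac{1}{3} \cdot 3 \cdot 0\right) \left(5 - \left(4 - 0\right)\right) = 95 + \left(-4 + 0\right) \left(5 + \left(-4 + 0\right)\right) = 95 - 4 \left(5 - 4\right) = 95 - 4 = 91$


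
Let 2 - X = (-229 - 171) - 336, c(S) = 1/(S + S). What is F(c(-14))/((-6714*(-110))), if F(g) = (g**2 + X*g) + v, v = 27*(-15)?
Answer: -338183/579015360 ≈ -0.00058407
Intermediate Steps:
c(S) = 1/(2*S)
v = -405
X = 738 (X = 2 - ((-229 - 171) - 336) = 2 - (-400 - 336) = 2 - 1*(-736) = 2 + 736 = 738)
F(g) = -405 + g**2 + 738*g (F(g) = (g**2 + 738*g) - 405 = -405 + g**2 + 738*g)
F(c(-14))/((-6714*(-110))) = (-405 + ((1/2)/(-14))**2 + 738*((1/2)/(-14)))/((-6714*(-110))) = (-405 + ((1/2)*(-1/14))**2 + 738*((1/2)*(-1/14)))/738540 = (-405 + (-1/28)**2 + 738*(-1/28))*(1/738540) = (-405 + 1/784 - 369/14)*(1/738540) = -338183/784*1/738540 = -338183/579015360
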